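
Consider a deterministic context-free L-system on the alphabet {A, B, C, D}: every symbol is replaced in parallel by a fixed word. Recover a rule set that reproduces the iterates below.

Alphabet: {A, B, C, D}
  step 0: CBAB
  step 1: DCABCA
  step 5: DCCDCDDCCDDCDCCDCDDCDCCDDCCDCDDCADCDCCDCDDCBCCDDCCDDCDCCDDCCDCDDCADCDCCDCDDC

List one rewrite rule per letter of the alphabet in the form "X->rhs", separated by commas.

  step 0 ⇒ step 1: CBAB ⇒ DC·A·BC·A
    A ↦ BC
    B ↦ A
    C ↦ DC
    D ↦ CD  (constrained at step 1)

A->BC, B->A, C->DC, D->CD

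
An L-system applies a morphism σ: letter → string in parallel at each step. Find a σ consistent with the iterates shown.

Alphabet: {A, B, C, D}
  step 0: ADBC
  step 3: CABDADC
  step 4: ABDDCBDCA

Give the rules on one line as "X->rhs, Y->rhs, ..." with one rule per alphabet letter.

  step 3 ⇒ step 4: CABDADC ⇒ A·BD·D·C·BD·C·A
    A ↦ BD
    B ↦ D
    C ↦ A
    D ↦ C

A->BD, B->D, C->A, D->C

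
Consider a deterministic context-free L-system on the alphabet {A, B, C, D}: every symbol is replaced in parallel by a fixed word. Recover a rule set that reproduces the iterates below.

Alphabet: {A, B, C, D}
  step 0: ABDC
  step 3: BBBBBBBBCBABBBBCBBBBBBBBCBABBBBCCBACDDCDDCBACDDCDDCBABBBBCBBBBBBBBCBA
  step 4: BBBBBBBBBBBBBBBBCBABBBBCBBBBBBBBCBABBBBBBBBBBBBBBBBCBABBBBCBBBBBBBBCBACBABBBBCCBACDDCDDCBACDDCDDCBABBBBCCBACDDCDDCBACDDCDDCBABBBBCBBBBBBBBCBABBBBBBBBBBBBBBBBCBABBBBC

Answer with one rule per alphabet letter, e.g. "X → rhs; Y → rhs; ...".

  step 3 ⇒ step 4: BBBBBBBBCBABBBBCBBBBBBBBCBABBBBCCBACDDCDDCBACDDCDDCBABBBBCBBBBBBBBCBA ⇒ BB·BB·BB·BB·BB·BB·BB·BB·CBA·BB·BBC·BB·BB·BB·BB·CBA·BB·BB·BB·BB·BB·BB·BB·BB·CBA·BB·BBC·BB·BB·BB·BB·CBA·CBA·BB·BBC·CBA·CDD·CDD·CBA·CDD·CDD·CBA·BB·BBC·CBA·CDD·CDD·CBA·CDD·CDD·CBA·BB·BBC·BB·BB·BB·BB·CBA·BB·BB·BB·BB·BB·BB·BB·BB·CBA·BB·BBC
    A ↦ BBC
    B ↦ BB
    C ↦ CBA
    D ↦ CDD

A->BBC, B->BB, C->CBA, D->CDD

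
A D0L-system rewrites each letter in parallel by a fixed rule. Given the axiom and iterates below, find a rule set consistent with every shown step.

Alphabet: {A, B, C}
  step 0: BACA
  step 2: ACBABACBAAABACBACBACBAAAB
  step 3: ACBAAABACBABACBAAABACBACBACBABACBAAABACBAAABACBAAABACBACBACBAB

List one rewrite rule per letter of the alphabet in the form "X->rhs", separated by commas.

  step 2 ⇒ step 3: ACBABACBAAABACBACBACBAAAB ⇒ ACB·AA·AB·ACB·AB·ACB·AA·AB·ACB·ACB·ACB·AB·ACB·AA·AB·ACB·AA·AB·ACB·AA·AB·ACB·ACB·ACB·AB
    A ↦ ACB
    B ↦ AB
    C ↦ AA

A->ACB, B->AB, C->AA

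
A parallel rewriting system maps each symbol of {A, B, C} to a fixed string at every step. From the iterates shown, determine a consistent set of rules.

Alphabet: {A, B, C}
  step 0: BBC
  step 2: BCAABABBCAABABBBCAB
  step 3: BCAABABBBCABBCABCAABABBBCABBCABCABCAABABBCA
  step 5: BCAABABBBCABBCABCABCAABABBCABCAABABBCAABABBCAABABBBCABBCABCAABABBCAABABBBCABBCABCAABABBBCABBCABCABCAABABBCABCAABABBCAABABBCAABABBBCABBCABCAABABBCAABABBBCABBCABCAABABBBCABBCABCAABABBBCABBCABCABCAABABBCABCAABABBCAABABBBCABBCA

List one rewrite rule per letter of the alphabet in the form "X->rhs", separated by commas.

A->B, B->BCA, C->ABA

  step 2 ⇒ step 3: BCAABABBCAABABBBCAB ⇒ BCA·ABA·B·B·BCA·B·BCA·BCA·ABA·B·B·BCA·B·BCA·BCA·BCA·ABA·B·BCA
    A ↦ B
    B ↦ BCA
    C ↦ ABA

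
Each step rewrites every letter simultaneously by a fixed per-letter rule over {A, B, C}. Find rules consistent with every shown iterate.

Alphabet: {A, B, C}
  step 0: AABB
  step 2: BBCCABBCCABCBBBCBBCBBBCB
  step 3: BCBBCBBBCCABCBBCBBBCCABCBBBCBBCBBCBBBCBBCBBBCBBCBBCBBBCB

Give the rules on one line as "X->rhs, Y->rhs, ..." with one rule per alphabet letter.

  step 2 ⇒ step 3: BBCCABBCCABCBBBCBBCBBBCB ⇒ BCB·BCB·B·B·CCA·BCB·BCB·B·B·CCA·BCB·B·BCB·BCB·BCB·B·BCB·BCB·B·BCB·BCB·BCB·B·BCB
    A ↦ CCA
    B ↦ BCB
    C ↦ B

A->CCA, B->BCB, C->B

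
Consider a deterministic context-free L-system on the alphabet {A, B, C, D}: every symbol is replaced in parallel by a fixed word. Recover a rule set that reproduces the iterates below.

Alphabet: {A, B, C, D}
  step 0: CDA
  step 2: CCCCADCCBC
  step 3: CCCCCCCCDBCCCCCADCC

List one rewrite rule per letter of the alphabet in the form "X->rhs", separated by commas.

  step 2 ⇒ step 3: CCCCADCCBC ⇒ CC·CC·CC·CC·D·BC·CC·CC·AD·CC
    A ↦ D
    B ↦ AD
    C ↦ CC
    D ↦ BC

A->D, B->AD, C->CC, D->BC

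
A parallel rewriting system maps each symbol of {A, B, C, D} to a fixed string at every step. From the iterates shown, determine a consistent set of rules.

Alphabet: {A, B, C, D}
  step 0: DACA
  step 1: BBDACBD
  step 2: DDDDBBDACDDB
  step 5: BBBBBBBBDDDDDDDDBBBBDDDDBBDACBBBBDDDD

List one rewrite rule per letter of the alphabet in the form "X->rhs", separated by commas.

  step 1 ⇒ step 2: BBDACBD ⇒ DD·DD·B·BD·AC·DD·B
    A ↦ BD
    B ↦ DD
    C ↦ AC
    D ↦ B

A->BD, B->DD, C->AC, D->B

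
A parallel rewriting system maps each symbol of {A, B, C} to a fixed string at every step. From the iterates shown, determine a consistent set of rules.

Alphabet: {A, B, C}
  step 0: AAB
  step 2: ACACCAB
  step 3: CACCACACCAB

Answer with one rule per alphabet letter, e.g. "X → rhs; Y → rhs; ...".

  step 2 ⇒ step 3: ACACCAB ⇒ C·AC·C·AC·AC·C·AB
    A ↦ C
    B ↦ AB
    C ↦ AC

A->C, B->AB, C->AC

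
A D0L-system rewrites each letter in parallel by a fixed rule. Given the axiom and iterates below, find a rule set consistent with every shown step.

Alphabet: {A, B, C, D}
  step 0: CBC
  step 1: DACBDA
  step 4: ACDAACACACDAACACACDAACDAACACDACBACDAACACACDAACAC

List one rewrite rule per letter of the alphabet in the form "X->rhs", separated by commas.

A->AC, B->CB, C->DA, D->AC

  step 0 ⇒ step 1: CBC ⇒ DA·CB·DA
    B ↦ CB
    C ↦ DA
    A ↦ AC  (constrained at step 1)
    D ↦ AC  (constrained at step 1)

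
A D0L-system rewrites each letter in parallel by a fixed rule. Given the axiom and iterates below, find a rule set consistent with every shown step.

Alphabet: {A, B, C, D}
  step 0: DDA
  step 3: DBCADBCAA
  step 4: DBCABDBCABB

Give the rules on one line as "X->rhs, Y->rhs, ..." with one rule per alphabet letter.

  step 3 ⇒ step 4: DBCADBCAA ⇒ DB·C·A·B·DB·C·A·B·B
    A ↦ B
    B ↦ C
    C ↦ A
    D ↦ DB

A->B, B->C, C->A, D->DB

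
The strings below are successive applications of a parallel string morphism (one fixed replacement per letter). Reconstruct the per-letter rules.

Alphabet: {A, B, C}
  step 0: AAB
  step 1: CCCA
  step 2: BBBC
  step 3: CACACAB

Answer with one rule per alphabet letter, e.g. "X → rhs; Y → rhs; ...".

A->C, B->CA, C->B

  step 2 ⇒ step 3: BBBC ⇒ CA·CA·CA·B
    B ↦ CA
    C ↦ B
  step 0 ⇒ step 1: AAB ⇒ C·C·CA
    A ↦ C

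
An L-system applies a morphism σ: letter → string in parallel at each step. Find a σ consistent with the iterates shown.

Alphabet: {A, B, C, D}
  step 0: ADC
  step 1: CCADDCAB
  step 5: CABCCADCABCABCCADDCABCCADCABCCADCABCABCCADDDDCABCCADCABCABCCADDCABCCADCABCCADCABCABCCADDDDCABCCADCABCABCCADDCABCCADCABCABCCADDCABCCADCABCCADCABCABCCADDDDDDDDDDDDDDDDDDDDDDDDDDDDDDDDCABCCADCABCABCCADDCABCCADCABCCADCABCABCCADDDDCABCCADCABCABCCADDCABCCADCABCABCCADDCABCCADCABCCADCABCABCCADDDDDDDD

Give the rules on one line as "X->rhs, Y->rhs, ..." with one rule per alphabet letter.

  step 0 ⇒ step 1: ADC ⇒ CCA·DD·CAB
    A ↦ CCA
    C ↦ CAB
    D ↦ DD
    B ↦ D  (constrained at step 1)

A->CCA, B->D, C->CAB, D->DD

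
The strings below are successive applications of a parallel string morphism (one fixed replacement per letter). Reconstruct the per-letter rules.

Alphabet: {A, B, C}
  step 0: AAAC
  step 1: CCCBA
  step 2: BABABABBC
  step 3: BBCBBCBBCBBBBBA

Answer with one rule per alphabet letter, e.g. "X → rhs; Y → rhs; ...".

A->C, B->BB, C->BA

  step 2 ⇒ step 3: BABABABBC ⇒ BB·C·BB·C·BB·C·BB·BB·BA
    A ↦ C
    B ↦ BB
    C ↦ BA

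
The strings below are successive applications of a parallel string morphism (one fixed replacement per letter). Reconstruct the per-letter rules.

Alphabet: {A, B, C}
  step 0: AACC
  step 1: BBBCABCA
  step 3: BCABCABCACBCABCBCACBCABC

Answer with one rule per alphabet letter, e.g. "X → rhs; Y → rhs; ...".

  step 0 ⇒ step 1: AACC ⇒ B·B·BCA·BCA
    A ↦ B
    C ↦ BCA
    B ↦ C  (constrained at step 1)

A->B, B->C, C->BCA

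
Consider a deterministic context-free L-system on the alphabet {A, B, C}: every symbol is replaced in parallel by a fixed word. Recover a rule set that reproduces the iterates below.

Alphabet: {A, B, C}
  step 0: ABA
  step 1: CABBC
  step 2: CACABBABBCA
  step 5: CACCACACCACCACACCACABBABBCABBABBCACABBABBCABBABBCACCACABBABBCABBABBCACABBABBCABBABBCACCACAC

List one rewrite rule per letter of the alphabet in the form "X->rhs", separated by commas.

A->C, B->ABB, C->CA

  step 1 ⇒ step 2: CABBC ⇒ CA·C·ABB·ABB·CA
    A ↦ C
    B ↦ ABB
    C ↦ CA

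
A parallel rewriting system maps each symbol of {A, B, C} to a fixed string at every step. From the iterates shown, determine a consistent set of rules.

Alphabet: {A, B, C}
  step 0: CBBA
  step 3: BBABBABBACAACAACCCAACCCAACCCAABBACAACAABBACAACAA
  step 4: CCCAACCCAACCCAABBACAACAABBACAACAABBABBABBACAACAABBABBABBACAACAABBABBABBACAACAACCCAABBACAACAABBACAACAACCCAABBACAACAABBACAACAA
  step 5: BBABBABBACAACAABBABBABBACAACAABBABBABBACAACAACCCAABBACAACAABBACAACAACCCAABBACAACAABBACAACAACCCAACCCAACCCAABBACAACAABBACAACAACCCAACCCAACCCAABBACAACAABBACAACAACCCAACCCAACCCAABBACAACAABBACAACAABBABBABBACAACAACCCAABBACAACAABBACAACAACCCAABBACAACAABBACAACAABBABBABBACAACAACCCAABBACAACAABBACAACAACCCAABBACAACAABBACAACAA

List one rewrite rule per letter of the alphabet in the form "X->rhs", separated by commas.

  step 4 ⇒ step 5: CCCAACCCAACCCAABBACAACAABBACAACAABBABBABBACAACAABBABBABBACAACAABBABBABBACAACAACCCAABBACAACAABBACAACAACCCAABBACAACAABBACAACAA ⇒ BBA·BBA·BBA·CAA·CAA·BBA·BBA·BBA·CAA·CAA·BBA·BBA·BBA·CAA·CAA·C·C·CAA·BBA·CAA·CAA·BBA·CAA·CAA·C·C·CAA·BBA·CAA·CAA·BBA·CAA·CAA·C·C·CAA·C·C·CAA·C·C·CAA·BBA·CAA·CAA·BBA·CAA·CAA·C·C·CAA·C·C·CAA·C·C·CAA·BBA·CAA·CAA·BBA·CAA·CAA·C·C·CAA·C·C·CAA·C·C·CAA·BBA·CAA·CAA·BBA·CAA·CAA·BBA·BBA·BBA·CAA·CAA·C·C·CAA·BBA·CAA·CAA·BBA·CAA·CAA·C·C·CAA·BBA·CAA·CAA·BBA·CAA·CAA·BBA·BBA·BBA·CAA·CAA·C·C·CAA·BBA·CAA·CAA·BBA·CAA·CAA·C·C·CAA·BBA·CAA·CAA·BBA·CAA·CAA
    A ↦ CAA
    B ↦ C
    C ↦ BBA

A->CAA, B->C, C->BBA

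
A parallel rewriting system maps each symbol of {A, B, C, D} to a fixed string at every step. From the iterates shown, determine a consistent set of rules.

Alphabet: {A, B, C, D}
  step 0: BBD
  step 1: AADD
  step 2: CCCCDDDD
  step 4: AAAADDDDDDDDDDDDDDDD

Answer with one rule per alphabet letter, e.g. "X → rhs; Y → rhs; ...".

A->CC, B->A, C->B, D->DD

  step 1 ⇒ step 2: AADD ⇒ CC·CC·DD·DD
    A ↦ CC
    D ↦ DD
  step 0 ⇒ step 1: BBD ⇒ A·A·DD
    B ↦ A
    C ↦ B  (constrained at step 2)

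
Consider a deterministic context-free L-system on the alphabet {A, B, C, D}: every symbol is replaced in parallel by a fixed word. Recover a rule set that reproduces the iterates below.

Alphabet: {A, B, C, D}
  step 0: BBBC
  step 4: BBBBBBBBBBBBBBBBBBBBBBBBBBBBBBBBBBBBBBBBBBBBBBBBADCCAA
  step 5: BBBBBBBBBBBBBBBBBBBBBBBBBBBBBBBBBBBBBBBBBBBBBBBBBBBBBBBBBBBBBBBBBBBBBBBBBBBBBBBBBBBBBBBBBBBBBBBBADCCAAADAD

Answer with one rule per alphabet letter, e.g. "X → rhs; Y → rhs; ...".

A->AD, B->BB, C->A, D->CC

  step 4 ⇒ step 5: BBBBBBBBBBBBBBBBBBBBBBBBBBBBBBBBBBBBBBBBBBBBBBBBADCCAA ⇒ BB·BB·BB·BB·BB·BB·BB·BB·BB·BB·BB·BB·BB·BB·BB·BB·BB·BB·BB·BB·BB·BB·BB·BB·BB·BB·BB·BB·BB·BB·BB·BB·BB·BB·BB·BB·BB·BB·BB·BB·BB·BB·BB·BB·BB·BB·BB·BB·AD·CC·A·A·AD·AD
    A ↦ AD
    B ↦ BB
    C ↦ A
    D ↦ CC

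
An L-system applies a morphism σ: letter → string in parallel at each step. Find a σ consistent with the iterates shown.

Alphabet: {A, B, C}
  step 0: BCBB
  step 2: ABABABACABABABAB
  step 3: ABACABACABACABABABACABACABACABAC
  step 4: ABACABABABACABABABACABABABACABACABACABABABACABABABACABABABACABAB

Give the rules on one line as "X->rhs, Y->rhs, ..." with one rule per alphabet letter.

  step 3 ⇒ step 4: ABACABACABACABABABACABACABACABAC ⇒ AB·AC·AB·AB·AB·AC·AB·AB·AB·AC·AB·AB·AB·AC·AB·AC·AB·AC·AB·AB·AB·AC·AB·AB·AB·AC·AB·AB·AB·AC·AB·AB
    A ↦ AB
    B ↦ AC
    C ↦ AB

A->AB, B->AC, C->AB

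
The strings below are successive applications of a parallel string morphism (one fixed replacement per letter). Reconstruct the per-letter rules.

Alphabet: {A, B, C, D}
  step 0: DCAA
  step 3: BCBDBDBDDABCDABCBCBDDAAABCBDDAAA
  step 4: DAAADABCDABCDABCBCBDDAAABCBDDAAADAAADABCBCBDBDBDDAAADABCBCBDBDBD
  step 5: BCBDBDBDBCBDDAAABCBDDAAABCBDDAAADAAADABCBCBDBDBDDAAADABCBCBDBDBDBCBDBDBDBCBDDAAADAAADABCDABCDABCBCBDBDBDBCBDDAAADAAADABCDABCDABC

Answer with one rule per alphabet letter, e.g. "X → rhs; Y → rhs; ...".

  step 4 ⇒ step 5: DAAADABCDABCDABCBCBDDAAABCBDDAAADAAADABCBCBDBDBDDAAADABCBCBDBDBD ⇒ BC·BD·BD·BD·BC·BD·DA·AA·BC·BD·DA·AA·BC·BD·DA·AA·DA·AA·DA·BC·BC·BD·BD·BD·DA·AA·DA·BC·BC·BD·BD·BD·BC·BD·BD·BD·BC·BD·DA·AA·DA·AA·DA·BC·DA·BC·DA·BC·BC·BD·BD·BD·BC·BD·DA·AA·DA·AA·DA·BC·DA·BC·DA·BC
    A ↦ BD
    B ↦ DA
    C ↦ AA
    D ↦ BC

A->BD, B->DA, C->AA, D->BC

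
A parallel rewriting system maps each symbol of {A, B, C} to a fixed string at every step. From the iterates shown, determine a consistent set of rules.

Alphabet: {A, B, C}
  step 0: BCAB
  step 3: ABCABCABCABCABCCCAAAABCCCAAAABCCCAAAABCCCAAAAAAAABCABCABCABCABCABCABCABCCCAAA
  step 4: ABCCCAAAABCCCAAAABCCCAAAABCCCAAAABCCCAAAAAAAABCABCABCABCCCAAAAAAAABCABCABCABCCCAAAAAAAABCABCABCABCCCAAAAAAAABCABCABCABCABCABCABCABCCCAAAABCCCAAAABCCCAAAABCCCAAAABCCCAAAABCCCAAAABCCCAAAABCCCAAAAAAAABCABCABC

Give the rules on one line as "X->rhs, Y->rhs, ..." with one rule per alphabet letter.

A->ABC, B->CCA, C->AA

  step 3 ⇒ step 4: ABCABCABCABCABCCCAAAABCCCAAAABCCCAAAABCCCAAAAAAAABCABCABCABCABCABCABCABCCCAAA ⇒ ABC·CCA·AA·ABC·CCA·AA·ABC·CCA·AA·ABC·CCA·AA·ABC·CCA·AA·AA·AA·ABC·ABC·ABC·ABC·CCA·AA·AA·AA·ABC·ABC·ABC·ABC·CCA·AA·AA·AA·ABC·ABC·ABC·ABC·CCA·AA·AA·AA·ABC·ABC·ABC·ABC·ABC·ABC·ABC·ABC·CCA·AA·ABC·CCA·AA·ABC·CCA·AA·ABC·CCA·AA·ABC·CCA·AA·ABC·CCA·AA·ABC·CCA·AA·ABC·CCA·AA·AA·AA·ABC·ABC·ABC
    A ↦ ABC
    B ↦ CCA
    C ↦ AA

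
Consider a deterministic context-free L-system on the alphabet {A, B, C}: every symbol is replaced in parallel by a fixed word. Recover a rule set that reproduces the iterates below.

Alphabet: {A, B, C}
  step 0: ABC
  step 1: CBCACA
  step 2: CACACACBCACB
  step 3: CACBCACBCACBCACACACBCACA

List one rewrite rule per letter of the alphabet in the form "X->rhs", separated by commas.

  step 2 ⇒ step 3: CACACACBCACB ⇒ CA·CB·CA·CB·CA·CB·CA·CA·CA·CB·CA·CA
    A ↦ CB
    B ↦ CA
    C ↦ CA

A->CB, B->CA, C->CA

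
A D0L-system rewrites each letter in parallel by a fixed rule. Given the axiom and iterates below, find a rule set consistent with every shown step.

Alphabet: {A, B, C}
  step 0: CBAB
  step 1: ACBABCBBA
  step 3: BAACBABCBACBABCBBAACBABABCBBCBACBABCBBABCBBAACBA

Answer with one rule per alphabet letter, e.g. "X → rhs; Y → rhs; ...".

  step 0 ⇒ step 1: CBAB ⇒ AC·BA·BCB·BA
    A ↦ BCB
    B ↦ BA
    C ↦ AC

A->BCB, B->BA, C->AC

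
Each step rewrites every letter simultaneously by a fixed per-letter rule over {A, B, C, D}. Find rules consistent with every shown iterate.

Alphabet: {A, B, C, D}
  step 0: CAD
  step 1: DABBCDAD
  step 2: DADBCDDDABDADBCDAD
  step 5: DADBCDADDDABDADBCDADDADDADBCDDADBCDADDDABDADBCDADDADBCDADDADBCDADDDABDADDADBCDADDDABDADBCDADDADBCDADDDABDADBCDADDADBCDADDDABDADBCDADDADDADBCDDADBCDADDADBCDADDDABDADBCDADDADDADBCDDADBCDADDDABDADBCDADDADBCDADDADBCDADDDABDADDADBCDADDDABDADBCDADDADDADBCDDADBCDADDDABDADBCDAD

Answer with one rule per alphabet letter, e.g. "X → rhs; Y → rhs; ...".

  step 1 ⇒ step 2: DABBCDAD ⇒ DAD·BC·D·D·DAB·DAD·BC·DAD
    A ↦ BC
    B ↦ D
    C ↦ DAB
    D ↦ DAD

A->BC, B->D, C->DAB, D->DAD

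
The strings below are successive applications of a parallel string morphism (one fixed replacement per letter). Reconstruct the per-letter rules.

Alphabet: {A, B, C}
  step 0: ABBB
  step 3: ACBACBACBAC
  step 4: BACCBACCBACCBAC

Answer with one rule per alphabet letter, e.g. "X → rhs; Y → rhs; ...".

  step 3 ⇒ step 4: ACBACBACBAC ⇒ B·AC·C·B·AC·C·B·AC·C·B·AC
    A ↦ B
    B ↦ C
    C ↦ AC

A->B, B->C, C->AC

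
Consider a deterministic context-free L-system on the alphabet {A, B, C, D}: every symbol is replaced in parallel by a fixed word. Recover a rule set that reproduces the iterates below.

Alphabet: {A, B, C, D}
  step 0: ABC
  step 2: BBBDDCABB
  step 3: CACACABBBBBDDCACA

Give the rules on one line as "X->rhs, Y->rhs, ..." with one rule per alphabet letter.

  step 2 ⇒ step 3: BBBDDCABB ⇒ CA·CA·CA·BB·BB·BD·D·CA·CA
    A ↦ D
    B ↦ CA
    C ↦ BD
    D ↦ BB

A->D, B->CA, C->BD, D->BB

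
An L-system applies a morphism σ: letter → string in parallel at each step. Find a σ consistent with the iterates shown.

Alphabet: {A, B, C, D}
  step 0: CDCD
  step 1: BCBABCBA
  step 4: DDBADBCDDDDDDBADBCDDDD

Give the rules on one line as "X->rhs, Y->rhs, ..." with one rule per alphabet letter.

A->D, B->D, C->BC, D->BA

  step 0 ⇒ step 1: CDCD ⇒ BC·BA·BC·BA
    C ↦ BC
    D ↦ BA
    A ↦ D  (constrained at step 1)
    B ↦ D  (constrained at step 1)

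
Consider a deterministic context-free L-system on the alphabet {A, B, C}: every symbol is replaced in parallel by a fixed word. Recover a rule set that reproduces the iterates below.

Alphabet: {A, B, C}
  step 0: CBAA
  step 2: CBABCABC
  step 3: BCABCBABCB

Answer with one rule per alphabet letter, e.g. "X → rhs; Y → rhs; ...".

  step 2 ⇒ step 3: CBABCABC ⇒ B·C·AB·C·B·AB·C·B
    A ↦ AB
    B ↦ C
    C ↦ B

A->AB, B->C, C->B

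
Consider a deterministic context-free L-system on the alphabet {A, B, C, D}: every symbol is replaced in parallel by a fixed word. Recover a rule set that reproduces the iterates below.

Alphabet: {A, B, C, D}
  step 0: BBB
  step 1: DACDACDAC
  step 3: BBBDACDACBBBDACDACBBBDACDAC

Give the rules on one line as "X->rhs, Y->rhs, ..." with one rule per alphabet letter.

  step 0 ⇒ step 1: BBB ⇒ DAC·DAC·DAC
    B ↦ DAC
    A ↦ B  (constrained at step 1)
    C ↦ B  (constrained at step 1)
    D ↦ AAA  (constrained at step 1)

A->B, B->DAC, C->B, D->AAA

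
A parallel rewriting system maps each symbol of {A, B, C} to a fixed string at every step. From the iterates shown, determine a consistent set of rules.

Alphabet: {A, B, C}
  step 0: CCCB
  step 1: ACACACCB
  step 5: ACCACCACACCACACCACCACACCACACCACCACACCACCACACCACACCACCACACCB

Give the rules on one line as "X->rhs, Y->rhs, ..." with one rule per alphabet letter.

  step 0 ⇒ step 1: CCCB ⇒ AC·AC·AC·CB
    B ↦ CB
    C ↦ AC
    A ↦ C  (constrained at step 1)

A->C, B->CB, C->AC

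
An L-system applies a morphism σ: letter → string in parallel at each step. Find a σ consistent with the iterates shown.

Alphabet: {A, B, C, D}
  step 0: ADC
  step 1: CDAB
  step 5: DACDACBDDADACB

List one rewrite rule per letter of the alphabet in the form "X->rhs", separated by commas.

  step 0 ⇒ step 1: ADC ⇒ C·DA·B
    A ↦ C
    C ↦ B
    D ↦ DA
    B ↦ D  (constrained at step 1)

A->C, B->D, C->B, D->DA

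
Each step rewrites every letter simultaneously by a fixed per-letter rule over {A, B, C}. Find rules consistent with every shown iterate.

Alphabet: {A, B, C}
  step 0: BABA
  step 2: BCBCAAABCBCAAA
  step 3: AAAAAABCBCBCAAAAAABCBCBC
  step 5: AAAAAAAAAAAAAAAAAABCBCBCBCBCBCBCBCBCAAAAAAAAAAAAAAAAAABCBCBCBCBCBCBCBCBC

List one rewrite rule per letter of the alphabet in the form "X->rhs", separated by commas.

  step 2 ⇒ step 3: BCBCAAABCBCAAA ⇒ AA·A·AA·A·BC·BC·BC·AA·A·AA·A·BC·BC·BC
    A ↦ BC
    B ↦ AA
    C ↦ A

A->BC, B->AA, C->A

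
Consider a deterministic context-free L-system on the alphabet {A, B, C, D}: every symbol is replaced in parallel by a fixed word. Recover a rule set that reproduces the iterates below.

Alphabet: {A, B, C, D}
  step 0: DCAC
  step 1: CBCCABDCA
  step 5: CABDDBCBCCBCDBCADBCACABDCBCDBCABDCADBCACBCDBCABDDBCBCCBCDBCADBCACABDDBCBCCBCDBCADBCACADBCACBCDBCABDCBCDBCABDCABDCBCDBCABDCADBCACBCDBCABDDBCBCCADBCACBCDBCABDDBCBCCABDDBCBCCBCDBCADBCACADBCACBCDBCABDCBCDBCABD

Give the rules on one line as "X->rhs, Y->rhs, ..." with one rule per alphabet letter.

  step 0 ⇒ step 1: DCAC ⇒ CBC·CA·BD·CA
    A ↦ BD
    C ↦ CA
    D ↦ CBC
    B ↦ DB  (constrained at step 1)

A->BD, B->DB, C->CA, D->CBC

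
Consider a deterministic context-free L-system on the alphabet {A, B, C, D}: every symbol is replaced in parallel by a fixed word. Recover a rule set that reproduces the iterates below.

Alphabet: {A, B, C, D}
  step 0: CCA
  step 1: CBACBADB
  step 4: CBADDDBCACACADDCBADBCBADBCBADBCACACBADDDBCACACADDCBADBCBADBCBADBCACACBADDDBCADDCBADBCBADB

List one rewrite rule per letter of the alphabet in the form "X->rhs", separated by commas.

A->DB, B->DD, C->CBA, D->CA

  step 0 ⇒ step 1: CCA ⇒ CBA·CBA·DB
    A ↦ DB
    C ↦ CBA
    B ↦ DD  (constrained at step 1)
    D ↦ CA  (constrained at step 1)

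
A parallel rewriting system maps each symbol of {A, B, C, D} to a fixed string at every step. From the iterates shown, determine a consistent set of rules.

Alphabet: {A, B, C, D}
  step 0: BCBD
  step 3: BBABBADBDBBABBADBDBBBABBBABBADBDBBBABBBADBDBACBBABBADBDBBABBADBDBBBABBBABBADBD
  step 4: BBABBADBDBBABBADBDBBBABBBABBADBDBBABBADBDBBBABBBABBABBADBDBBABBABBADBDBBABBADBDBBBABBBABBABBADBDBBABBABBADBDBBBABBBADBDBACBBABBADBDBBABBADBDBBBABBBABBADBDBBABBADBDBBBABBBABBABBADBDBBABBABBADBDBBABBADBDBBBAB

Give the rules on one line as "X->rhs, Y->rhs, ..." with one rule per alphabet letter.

  step 3 ⇒ step 4: BBABBADBDBBABBADBDBBBABBBABBADBDBBBABBBADBDBACBBABBADBDBBABBADBDBBBABBBABBADBD ⇒ BBA·BBA·DBD·BBA·BBA·DBD·B·BBA·B·BBA·BBA·DBD·BBA·BBA·DBD·B·BBA·B·BBA·BBA·BBA·DBD·BBA·BBA·BBA·DBD·BBA·BBA·DBD·B·BBA·B·BBA·BBA·BBA·DBD·BBA·BBA·BBA·DBD·B·BBA·B·BBA·DBD·BAC·BBA·BBA·DBD·BBA·BBA·DBD·B·BBA·B·BBA·BBA·DBD·BBA·BBA·DBD·B·BBA·B·BBA·BBA·BBA·DBD·BBA·BBA·BBA·DBD·BBA·BBA·DBD·B·BBA·B
    A ↦ DBD
    B ↦ BBA
    C ↦ BAC
    D ↦ B

A->DBD, B->BBA, C->BAC, D->B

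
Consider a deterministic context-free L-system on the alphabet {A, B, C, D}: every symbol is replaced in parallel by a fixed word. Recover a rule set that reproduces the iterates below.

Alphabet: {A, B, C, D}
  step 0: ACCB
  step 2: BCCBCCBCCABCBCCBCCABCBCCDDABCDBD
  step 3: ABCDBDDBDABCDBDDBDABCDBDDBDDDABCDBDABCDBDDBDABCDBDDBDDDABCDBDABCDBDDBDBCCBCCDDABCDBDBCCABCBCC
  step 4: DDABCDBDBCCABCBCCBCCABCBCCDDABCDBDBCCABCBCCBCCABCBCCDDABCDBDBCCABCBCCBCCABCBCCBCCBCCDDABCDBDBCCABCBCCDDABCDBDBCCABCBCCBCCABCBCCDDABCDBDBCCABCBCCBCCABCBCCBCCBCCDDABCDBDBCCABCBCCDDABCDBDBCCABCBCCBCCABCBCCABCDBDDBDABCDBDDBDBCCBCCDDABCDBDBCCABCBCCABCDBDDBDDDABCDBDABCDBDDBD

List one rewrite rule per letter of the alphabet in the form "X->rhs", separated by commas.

  step 3 ⇒ step 4: ABCDBDDBDABCDBDDBDABCDBDDBDDDABCDBDABCDBDDBDABCDBDDBDDDABCDBDABCDBDDBDBCCBCCDDABCDBDBCCABCBCC ⇒ DD·ABC·DBD·BCC·ABC·BCC·BCC·ABC·BCC·DD·ABC·DBD·BCC·ABC·BCC·BCC·ABC·BCC·DD·ABC·DBD·BCC·ABC·BCC·BCC·ABC·BCC·BCC·BCC·DD·ABC·DBD·BCC·ABC·BCC·DD·ABC·DBD·BCC·ABC·BCC·BCC·ABC·BCC·DD·ABC·DBD·BCC·ABC·BCC·BCC·ABC·BCC·BCC·BCC·DD·ABC·DBD·BCC·ABC·BCC·DD·ABC·DBD·BCC·ABC·BCC·BCC·ABC·BCC·ABC·DBD·DBD·ABC·DBD·DBD·BCC·BCC·DD·ABC·DBD·BCC·ABC·BCC·ABC·DBD·DBD·DD·ABC·DBD·ABC·DBD·DBD
    A ↦ DD
    B ↦ ABC
    C ↦ DBD
    D ↦ BCC

A->DD, B->ABC, C->DBD, D->BCC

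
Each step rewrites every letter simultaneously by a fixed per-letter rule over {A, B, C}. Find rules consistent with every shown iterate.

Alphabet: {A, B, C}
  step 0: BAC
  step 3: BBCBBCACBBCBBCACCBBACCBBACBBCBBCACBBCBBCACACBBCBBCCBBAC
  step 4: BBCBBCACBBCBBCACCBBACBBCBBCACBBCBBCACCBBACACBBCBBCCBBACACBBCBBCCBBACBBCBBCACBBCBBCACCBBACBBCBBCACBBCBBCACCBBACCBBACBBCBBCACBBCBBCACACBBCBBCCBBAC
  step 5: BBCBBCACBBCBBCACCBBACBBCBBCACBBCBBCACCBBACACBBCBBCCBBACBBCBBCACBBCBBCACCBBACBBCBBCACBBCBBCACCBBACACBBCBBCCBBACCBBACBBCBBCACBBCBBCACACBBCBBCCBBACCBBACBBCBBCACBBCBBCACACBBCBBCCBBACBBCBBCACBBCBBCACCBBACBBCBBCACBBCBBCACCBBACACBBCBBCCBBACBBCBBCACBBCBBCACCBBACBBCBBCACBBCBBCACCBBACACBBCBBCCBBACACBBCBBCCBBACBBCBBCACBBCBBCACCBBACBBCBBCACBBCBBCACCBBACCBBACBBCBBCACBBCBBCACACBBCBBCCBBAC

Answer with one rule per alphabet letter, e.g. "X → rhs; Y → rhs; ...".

  step 4 ⇒ step 5: BBCBBCACBBCBBCACCBBACBBCBBCACBBCBBCACCBBACACBBCBBCCBBACACBBCBBCCBBACBBCBBCACBBCBBCACCBBACBBCBBCACBBCBBCACCBBACCBBACBBCBBCACBBCBBCACACBBCBBCCBBAC ⇒ BBC·BBC·AC·BBC·BBC·AC·CBB·AC·BBC·BBC·AC·BBC·BBC·AC·CBB·AC·AC·BBC·BBC·CBB·AC·BBC·BBC·AC·BBC·BBC·AC·CBB·AC·BBC·BBC·AC·BBC·BBC·AC·CBB·AC·AC·BBC·BBC·CBB·AC·CBB·AC·BBC·BBC·AC·BBC·BBC·AC·AC·BBC·BBC·CBB·AC·CBB·AC·BBC·BBC·AC·BBC·BBC·AC·AC·BBC·BBC·CBB·AC·BBC·BBC·AC·BBC·BBC·AC·CBB·AC·BBC·BBC·AC·BBC·BBC·AC·CBB·AC·AC·BBC·BBC·CBB·AC·BBC·BBC·AC·BBC·BBC·AC·CBB·AC·BBC·BBC·AC·BBC·BBC·AC·CBB·AC·AC·BBC·BBC·CBB·AC·AC·BBC·BBC·CBB·AC·BBC·BBC·AC·BBC·BBC·AC·CBB·AC·BBC·BBC·AC·BBC·BBC·AC·CBB·AC·CBB·AC·BBC·BBC·AC·BBC·BBC·AC·AC·BBC·BBC·CBB·AC
    A ↦ CBB
    B ↦ BBC
    C ↦ AC

A->CBB, B->BBC, C->AC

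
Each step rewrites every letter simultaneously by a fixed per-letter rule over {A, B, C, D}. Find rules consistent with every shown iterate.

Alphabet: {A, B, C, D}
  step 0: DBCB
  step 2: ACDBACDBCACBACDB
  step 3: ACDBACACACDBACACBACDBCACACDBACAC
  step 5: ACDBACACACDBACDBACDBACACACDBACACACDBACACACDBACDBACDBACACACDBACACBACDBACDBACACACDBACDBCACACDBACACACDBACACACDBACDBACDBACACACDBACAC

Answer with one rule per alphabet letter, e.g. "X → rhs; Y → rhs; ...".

  step 2 ⇒ step 3: ACDBACDBCACBACDB ⇒ ACD·B·A·CAC·ACD·B·A·CAC·B·ACD·B·CAC·ACD·B·A·CAC
    A ↦ ACD
    B ↦ CAC
    C ↦ B
    D ↦ A

A->ACD, B->CAC, C->B, D->A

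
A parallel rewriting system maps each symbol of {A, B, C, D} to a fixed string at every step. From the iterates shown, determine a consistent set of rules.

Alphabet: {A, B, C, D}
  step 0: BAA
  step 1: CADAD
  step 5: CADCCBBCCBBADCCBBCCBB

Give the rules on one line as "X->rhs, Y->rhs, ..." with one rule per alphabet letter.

A->AD, B->C, C->B, D->CC

  step 0 ⇒ step 1: BAA ⇒ C·AD·AD
    A ↦ AD
    B ↦ C
    C ↦ B  (constrained at step 1)
    D ↦ CC  (constrained at step 1)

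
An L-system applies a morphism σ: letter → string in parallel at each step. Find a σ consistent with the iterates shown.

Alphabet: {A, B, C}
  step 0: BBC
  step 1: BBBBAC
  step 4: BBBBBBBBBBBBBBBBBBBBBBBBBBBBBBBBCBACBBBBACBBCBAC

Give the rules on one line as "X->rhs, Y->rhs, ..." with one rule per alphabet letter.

A->CB, B->BB, C->AC

  step 0 ⇒ step 1: BBC ⇒ BB·BB·AC
    B ↦ BB
    C ↦ AC
    A ↦ CB  (constrained at step 1)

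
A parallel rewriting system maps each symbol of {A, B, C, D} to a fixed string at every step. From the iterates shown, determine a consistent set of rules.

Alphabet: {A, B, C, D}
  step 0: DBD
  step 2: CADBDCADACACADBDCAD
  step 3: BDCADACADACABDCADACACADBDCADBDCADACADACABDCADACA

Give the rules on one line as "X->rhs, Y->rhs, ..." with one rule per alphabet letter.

A->CAD, B->D, C->BD, D->ACA

  step 2 ⇒ step 3: CADBDCADACACADBDCAD ⇒ BD·CAD·ACA·D·ACA·BD·CAD·ACA·CAD·BD·CAD·BD·CAD·ACA·D·ACA·BD·CAD·ACA
    A ↦ CAD
    B ↦ D
    C ↦ BD
    D ↦ ACA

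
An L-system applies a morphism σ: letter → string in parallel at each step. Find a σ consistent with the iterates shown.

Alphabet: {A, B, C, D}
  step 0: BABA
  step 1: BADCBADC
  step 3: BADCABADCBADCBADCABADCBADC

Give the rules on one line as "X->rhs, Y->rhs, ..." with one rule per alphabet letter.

  step 0 ⇒ step 1: BABA ⇒ BA·DC·BA·DC
    A ↦ DC
    B ↦ BA
    C ↦ BA  (constrained at step 1)
    D ↦ A  (constrained at step 1)

A->DC, B->BA, C->BA, D->A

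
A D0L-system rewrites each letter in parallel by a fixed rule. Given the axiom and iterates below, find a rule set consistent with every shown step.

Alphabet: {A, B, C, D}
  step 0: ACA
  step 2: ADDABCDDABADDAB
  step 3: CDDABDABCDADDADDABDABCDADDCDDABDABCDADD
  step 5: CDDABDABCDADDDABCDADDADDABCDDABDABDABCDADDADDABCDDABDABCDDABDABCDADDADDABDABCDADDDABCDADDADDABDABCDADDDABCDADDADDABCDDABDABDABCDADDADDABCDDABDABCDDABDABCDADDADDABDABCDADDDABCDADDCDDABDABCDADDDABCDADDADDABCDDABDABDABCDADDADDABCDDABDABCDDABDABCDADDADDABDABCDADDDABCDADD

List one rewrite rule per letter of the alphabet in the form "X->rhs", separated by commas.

  step 2 ⇒ step 3: ADDABCDDABADDAB ⇒ CD·DAB·DAB·CD·ADD·AD·DAB·DAB·CD·ADD·CD·DAB·DAB·CD·ADD
    A ↦ CD
    B ↦ ADD
    C ↦ AD
    D ↦ DAB

A->CD, B->ADD, C->AD, D->DAB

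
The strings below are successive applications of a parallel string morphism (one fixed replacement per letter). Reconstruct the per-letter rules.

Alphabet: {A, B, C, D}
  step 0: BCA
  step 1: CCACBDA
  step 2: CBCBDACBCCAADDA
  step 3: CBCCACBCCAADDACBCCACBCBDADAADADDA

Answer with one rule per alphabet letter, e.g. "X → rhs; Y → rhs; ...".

  step 2 ⇒ step 3: CBCBDACBCCAADDA ⇒ CB·CCA·CB·CCA·AD·DA·CB·CCA·CB·CB·DA·DA·AD·AD·DA
    A ↦ DA
    B ↦ CCA
    C ↦ CB
    D ↦ AD

A->DA, B->CCA, C->CB, D->AD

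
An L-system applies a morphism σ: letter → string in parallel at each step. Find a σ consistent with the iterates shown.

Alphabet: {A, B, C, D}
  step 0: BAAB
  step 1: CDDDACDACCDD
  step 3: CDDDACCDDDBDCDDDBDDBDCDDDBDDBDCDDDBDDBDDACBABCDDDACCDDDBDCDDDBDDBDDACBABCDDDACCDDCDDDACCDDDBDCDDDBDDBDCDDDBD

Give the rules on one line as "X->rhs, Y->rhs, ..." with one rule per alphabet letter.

A->DAC, B->CDD, C->BAB, D->DBD

  step 0 ⇒ step 1: BAAB ⇒ CDD·DAC·DAC·CDD
    A ↦ DAC
    B ↦ CDD
    C ↦ BAB  (constrained at step 1)
    D ↦ DBD  (constrained at step 1)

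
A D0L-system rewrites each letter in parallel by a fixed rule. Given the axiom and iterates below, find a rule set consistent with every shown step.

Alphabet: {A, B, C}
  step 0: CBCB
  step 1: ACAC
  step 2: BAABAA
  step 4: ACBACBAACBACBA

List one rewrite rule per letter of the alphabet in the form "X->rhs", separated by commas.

A->BA, B->C, C->A

  step 1 ⇒ step 2: ACAC ⇒ BA·A·BA·A
    A ↦ BA
    C ↦ A
  step 0 ⇒ step 1: CBCB ⇒ A·C·A·C
    B ↦ C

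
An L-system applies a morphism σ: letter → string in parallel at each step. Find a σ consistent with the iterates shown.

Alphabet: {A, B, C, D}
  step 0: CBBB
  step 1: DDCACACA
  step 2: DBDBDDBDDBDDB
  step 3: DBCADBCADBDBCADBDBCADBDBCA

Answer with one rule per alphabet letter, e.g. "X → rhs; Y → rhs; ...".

  step 2 ⇒ step 3: DBDBDDBDDBDDB ⇒ DB·CA·DB·CA·DB·DB·CA·DB·DB·CA·DB·DB·CA
    B ↦ CA
    D ↦ DB
  step 1 ⇒ step 2: DDCACACA ⇒ DB·DB·DD·B·DD·B·DD·B
    A ↦ B
  step 0 ⇒ step 1: CBBB ⇒ DD·CA·CA·CA
    C ↦ DD

A->B, B->CA, C->DD, D->DB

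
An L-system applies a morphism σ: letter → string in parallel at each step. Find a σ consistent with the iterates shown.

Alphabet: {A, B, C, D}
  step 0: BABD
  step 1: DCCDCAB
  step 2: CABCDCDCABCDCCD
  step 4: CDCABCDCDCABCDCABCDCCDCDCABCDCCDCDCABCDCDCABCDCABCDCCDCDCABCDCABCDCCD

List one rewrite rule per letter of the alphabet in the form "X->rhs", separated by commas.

A->CC, B->D, C->CD, D->CAB

  step 1 ⇒ step 2: DCCDCAB ⇒ CAB·CD·CD·CAB·CD·CC·D
    A ↦ CC
    B ↦ D
    C ↦ CD
    D ↦ CAB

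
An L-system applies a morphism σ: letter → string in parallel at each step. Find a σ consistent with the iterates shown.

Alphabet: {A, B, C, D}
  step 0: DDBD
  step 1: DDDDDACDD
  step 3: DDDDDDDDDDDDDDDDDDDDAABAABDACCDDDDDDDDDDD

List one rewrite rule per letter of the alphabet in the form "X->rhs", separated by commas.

A->AAB, B->DAC, C->CD, D->DD

  step 0 ⇒ step 1: DDBD ⇒ DD·DD·DAC·DD
    B ↦ DAC
    D ↦ DD
    A ↦ AAB  (constrained at step 1)
    C ↦ CD  (constrained at step 1)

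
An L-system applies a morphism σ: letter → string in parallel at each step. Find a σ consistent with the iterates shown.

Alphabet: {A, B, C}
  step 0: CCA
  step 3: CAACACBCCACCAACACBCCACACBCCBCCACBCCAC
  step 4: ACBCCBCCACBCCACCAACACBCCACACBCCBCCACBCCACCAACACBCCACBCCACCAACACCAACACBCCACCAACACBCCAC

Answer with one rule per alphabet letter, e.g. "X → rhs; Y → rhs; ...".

  step 3 ⇒ step 4: CAACACBCCACCAACACBCCACACBCCBCCACBCCAC ⇒ AC·BCC·BCC·AC·BCC·AC·CA·AC·AC·BCC·AC·AC·BCC·BCC·AC·BCC·AC·CA·AC·AC·BCC·AC·BCC·AC·CA·AC·AC·CA·AC·AC·BCC·AC·CA·AC·AC·BCC·AC
    A ↦ BCC
    B ↦ CA
    C ↦ AC

A->BCC, B->CA, C->AC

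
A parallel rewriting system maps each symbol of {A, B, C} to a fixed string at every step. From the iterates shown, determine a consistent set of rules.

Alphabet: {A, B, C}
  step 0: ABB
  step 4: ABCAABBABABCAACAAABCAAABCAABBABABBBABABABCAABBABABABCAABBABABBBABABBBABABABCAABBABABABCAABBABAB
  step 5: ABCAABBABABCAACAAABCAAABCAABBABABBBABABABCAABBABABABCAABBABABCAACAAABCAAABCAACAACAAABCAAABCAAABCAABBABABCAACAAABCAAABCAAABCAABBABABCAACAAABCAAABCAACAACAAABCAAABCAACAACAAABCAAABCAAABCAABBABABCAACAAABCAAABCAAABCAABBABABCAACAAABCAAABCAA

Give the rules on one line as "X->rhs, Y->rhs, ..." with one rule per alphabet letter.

  step 4 ⇒ step 5: ABCAABBABABCAACAAABCAAABCAABBABABBBABABABCAABBABABABCAABBABABBBABABBBABABABCAABBABABABCAABBABAB ⇒ AB·CAA·BB·AB·AB·CAA·CAA·AB·CAA·AB·CAA·BB·AB·AB·BB·AB·AB·AB·CAA·BB·AB·AB·AB·CAA·BB·AB·AB·CAA·CAA·AB·CAA·AB·CAA·CAA·CAA·AB·CAA·AB·CAA·AB·CAA·BB·AB·AB·CAA·CAA·AB·CAA·AB·CAA·AB·CAA·BB·AB·AB·CAA·CAA·AB·CAA·AB·CAA·CAA·CAA·AB·CAA·AB·CAA·CAA·CAA·AB·CAA·AB·CAA·AB·CAA·BB·AB·AB·CAA·CAA·AB·CAA·AB·CAA·AB·CAA·BB·AB·AB·CAA·CAA·AB·CAA·AB·CAA
    A ↦ AB
    B ↦ CAA
    C ↦ BB

A->AB, B->CAA, C->BB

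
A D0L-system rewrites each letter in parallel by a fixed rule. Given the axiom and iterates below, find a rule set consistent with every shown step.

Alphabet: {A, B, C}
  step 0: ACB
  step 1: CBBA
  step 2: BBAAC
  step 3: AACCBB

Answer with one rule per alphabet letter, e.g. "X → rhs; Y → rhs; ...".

  step 2 ⇒ step 3: BBAAC ⇒ A·A·C·C·BB
    A ↦ C
    B ↦ A
    C ↦ BB

A->C, B->A, C->BB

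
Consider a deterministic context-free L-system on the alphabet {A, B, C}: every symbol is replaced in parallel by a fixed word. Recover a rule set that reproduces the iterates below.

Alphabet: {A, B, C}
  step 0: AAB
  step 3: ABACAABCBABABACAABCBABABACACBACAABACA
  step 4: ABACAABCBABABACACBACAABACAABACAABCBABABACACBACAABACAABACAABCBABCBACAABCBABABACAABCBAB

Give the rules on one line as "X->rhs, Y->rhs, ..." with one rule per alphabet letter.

A->AB, B->ACA, C->CB

  step 3 ⇒ step 4: ABACAABCBABABACAABCBABABACACBACAABACA ⇒ AB·ACA·AB·CB·AB·AB·ACA·CB·ACA·AB·ACA·AB·ACA·AB·CB·AB·AB·ACA·CB·ACA·AB·ACA·AB·ACA·AB·CB·AB·CB·ACA·AB·CB·AB·AB·ACA·AB·CB·AB
    A ↦ AB
    B ↦ ACA
    C ↦ CB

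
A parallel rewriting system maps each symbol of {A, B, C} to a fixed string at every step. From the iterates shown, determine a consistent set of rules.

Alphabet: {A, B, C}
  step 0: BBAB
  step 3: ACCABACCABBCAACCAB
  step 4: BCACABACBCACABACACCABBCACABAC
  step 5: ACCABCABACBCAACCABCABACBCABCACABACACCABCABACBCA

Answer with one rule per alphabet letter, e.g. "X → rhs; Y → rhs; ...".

A->B, B->AC, C->CA

  step 4 ⇒ step 5: BCACABACBCACABACACCABBCACABAC ⇒ AC·CA·B·CA·B·AC·B·CA·AC·CA·B·CA·B·AC·B·CA·B·CA·CA·B·AC·AC·CA·B·CA·B·AC·B·CA
    A ↦ B
    B ↦ AC
    C ↦ CA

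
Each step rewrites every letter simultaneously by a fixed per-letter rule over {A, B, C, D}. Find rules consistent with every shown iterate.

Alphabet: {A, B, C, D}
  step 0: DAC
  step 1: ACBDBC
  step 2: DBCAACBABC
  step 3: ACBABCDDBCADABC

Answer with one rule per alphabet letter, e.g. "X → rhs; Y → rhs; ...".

  step 2 ⇒ step 3: DBCAACBABC ⇒ ACB·A·BC·D·D·BC·A·D·A·BC
    A ↦ D
    B ↦ A
    C ↦ BC
    D ↦ ACB

A->D, B->A, C->BC, D->ACB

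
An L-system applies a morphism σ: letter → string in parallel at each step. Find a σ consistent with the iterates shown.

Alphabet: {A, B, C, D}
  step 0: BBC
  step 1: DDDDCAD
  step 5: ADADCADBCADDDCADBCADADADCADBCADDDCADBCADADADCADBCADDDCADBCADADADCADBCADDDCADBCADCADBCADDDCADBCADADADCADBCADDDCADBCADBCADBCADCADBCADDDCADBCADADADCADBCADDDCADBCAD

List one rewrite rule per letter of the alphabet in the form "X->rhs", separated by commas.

  step 0 ⇒ step 1: BBC ⇒ DD·DD·CAD
    B ↦ DD
    C ↦ CAD
    A ↦ BC  (constrained at step 1)
    D ↦ AD  (constrained at step 1)

A->BC, B->DD, C->CAD, D->AD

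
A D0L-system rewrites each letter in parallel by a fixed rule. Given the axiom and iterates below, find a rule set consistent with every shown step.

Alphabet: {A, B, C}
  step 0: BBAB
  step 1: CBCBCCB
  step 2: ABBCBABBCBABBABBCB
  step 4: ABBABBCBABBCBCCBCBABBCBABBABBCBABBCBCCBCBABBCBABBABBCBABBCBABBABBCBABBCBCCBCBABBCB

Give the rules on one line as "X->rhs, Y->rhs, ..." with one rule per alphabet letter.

A->C, B->CB, C->ABB

  step 1 ⇒ step 2: CBCBCCB ⇒ ABB·CB·ABB·CB·ABB·ABB·CB
    B ↦ CB
    C ↦ ABB
  step 0 ⇒ step 1: BBAB ⇒ CB·CB·C·CB
    A ↦ C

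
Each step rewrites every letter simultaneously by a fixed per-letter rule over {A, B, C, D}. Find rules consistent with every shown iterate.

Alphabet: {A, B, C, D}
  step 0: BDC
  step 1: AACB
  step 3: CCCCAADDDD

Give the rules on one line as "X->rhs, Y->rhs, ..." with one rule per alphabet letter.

  step 0 ⇒ step 1: BDC ⇒ AA·C·B
    B ↦ AA
    C ↦ B
    D ↦ C
    A ↦ DD  (constrained at step 1)

A->DD, B->AA, C->B, D->C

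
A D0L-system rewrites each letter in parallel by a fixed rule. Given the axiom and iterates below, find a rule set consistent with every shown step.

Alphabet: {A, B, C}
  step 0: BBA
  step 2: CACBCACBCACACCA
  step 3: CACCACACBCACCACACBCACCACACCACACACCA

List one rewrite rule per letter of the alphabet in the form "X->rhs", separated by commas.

A->CCA, B->CB, C->CA

  step 2 ⇒ step 3: CACBCACBCACACCA ⇒ CA·CCA·CA·CB·CA·CCA·CA·CB·CA·CCA·CA·CCA·CA·CA·CCA
    A ↦ CCA
    B ↦ CB
    C ↦ CA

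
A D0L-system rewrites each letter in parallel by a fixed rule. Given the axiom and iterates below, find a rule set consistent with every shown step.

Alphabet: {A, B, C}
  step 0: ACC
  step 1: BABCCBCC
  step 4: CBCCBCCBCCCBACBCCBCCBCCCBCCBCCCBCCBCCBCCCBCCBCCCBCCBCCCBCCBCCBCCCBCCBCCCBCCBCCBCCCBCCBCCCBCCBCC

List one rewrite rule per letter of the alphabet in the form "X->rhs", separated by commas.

  step 0 ⇒ step 1: ACC ⇒ BA·BCC·BCC
    A ↦ BA
    C ↦ BCC
    B ↦ C  (constrained at step 1)

A->BA, B->C, C->BCC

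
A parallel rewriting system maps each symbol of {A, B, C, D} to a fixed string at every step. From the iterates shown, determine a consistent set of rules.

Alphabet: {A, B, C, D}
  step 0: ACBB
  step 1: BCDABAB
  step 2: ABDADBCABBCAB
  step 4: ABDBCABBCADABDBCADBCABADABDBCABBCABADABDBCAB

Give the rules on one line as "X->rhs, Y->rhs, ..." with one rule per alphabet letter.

A->BC, B->AB, C->D, D->AD

  step 1 ⇒ step 2: BCDABAB ⇒ AB·D·AD·BC·AB·BC·AB
    A ↦ BC
    B ↦ AB
    C ↦ D
    D ↦ AD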